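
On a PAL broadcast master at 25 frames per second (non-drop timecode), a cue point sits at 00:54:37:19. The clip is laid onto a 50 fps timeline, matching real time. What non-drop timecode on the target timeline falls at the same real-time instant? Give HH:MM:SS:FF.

00:54:37:38

Source frame index: (0×3600 + 54×60 + 37) × 25 + 19 = 81944.
Real time: 81944 / (25) = 81944/25 s.
Target frame: (81944/25) × (50) = 163888.
At 50 labels/s: frame 163888 → 00:54:37:38.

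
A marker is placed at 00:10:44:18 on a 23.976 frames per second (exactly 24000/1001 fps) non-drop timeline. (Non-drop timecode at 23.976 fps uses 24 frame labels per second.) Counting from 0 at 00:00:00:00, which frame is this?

Total seconds to the label: (0 × 3600 + 10 × 60 + 44) = 644.
Frame index = 644 × 24 + 18 = 15474.

15474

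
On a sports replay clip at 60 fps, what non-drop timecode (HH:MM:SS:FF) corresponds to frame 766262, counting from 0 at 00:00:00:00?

766262 ÷ 60 = 12771 full seconds, remainder 2 frames.
12771 s = 3 h 32 min 51 s.
Timecode: 03:32:51:02.

03:32:51:02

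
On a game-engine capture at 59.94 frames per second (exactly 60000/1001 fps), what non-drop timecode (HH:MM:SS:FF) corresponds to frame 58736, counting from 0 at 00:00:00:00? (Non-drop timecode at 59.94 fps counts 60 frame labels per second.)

58736 ÷ 60 = 978 full seconds, remainder 56 frames.
978 s = 0 h 16 min 18 s.
Timecode: 00:16:18:56.

00:16:18:56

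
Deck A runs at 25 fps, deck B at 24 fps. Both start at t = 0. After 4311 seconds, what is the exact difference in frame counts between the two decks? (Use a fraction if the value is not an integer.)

A emits 25 × 4311 = 107775 frames; B emits 24 × 4311 = 103464.
Difference = 4311 frames; B is behind A.

4311 frames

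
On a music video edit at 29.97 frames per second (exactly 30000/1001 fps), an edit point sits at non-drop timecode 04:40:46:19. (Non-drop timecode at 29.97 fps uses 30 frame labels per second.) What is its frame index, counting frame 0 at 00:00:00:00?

505399

Total seconds to the label: (4 × 3600 + 40 × 60 + 46) = 16846.
Frame index = 16846 × 30 + 19 = 505399.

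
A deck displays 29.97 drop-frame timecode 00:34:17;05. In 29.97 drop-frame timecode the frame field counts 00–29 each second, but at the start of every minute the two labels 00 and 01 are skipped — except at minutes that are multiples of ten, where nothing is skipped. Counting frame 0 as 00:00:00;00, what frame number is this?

61653

Complete 10-minute blocks: 3, each 17982 frames → 53946.
Remaining 4 whole minutes in the current block: 1800 + 3 × 1798 = 7194 frames.
Within the current minute: 17 × 30 + 5 − 2 = 513 (labels ;00/;01 skipped at this minute). Total = 53946 + 7194 + 513 = 61653.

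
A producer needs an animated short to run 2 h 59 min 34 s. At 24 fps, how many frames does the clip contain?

2 h 59 min 34 s = 10774 s.
Frames = 10774 × 24 = 258576.

258576 frames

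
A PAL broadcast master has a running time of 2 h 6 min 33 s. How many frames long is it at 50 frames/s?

2 h 6 min 33 s = 7593 s.
Frames = 7593 × 50 = 379650.

379650 frames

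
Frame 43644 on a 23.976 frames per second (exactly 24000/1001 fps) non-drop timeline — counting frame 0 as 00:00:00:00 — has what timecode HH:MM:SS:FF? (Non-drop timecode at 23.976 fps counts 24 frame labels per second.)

43644 ÷ 24 = 1818 full seconds, remainder 12 frames.
1818 s = 0 h 30 min 18 s.
Timecode: 00:30:18:12.

00:30:18:12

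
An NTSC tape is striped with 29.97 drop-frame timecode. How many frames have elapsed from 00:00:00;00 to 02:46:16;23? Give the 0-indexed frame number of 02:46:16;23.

299003

As if non-drop at 30 labels/s: (2 × 3600 + 46 × 60 + 16) × 30 + 23 = 299303.
Minute boundaries passed: 166; those not divisible by 10: 166 − 16 = 150; dropped labels = 2 × 150 = 300.
Actual frame index = 299303 − 300 = 299003.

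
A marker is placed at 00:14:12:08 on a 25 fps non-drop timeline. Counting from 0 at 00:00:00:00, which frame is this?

Total seconds to the label: (0 × 3600 + 14 × 60 + 12) = 852.
Frame index = 852 × 25 + 8 = 21308.

21308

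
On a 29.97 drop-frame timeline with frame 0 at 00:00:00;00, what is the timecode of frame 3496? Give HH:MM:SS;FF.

00:01:56;18

Each 10-minute DF block holds 10 × 60 × 30 − 9 × 2 = 17982 frames. 3496 ÷ 17982 → 0 full blocks, remainder 3496.
Within the partial block the first minute is 1800 frames and each further minute 1798, so 1 further minute boundary passed. Total skipped labels = 18 × 0 + 2 × 1 = 2.
Non-drop label index = 3496 + 2 = 3498; at 30 labels/s that is 00:01:56:18, i.e. DF 00:01:56;18.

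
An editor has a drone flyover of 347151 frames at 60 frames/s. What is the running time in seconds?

Running time = 347151 / (60) = 5785.85 s.

5785.85 seconds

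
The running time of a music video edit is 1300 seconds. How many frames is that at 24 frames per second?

Frames = 1300 × 24 = 31200.

31200 frames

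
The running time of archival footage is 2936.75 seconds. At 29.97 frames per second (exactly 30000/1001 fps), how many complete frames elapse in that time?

Frames = 2936.75 × 30000/1001 = 88102500/1001 ≈ 88014.4855.
Complete frames: 88014.

88014 frames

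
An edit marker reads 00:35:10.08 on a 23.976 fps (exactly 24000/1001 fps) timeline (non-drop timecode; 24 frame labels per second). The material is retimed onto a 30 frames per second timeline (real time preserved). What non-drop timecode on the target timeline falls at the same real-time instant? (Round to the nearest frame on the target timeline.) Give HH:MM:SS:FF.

00:35:12:13

Source frame index: (0×3600 + 35×60 + 10) × 24 + 8 = 50648.
Real time: 50648 / (24000/1001) = 6337331/3000 s.
Target frame: (6337331/3000) × (30) = 6337331/100 ≈ 63373.310 → 63373.
At 30 labels/s: frame 63373 → 00:35:12:13.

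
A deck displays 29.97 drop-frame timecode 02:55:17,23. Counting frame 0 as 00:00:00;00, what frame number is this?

315217

As if non-drop at 30 labels/s: (2 × 3600 + 55 × 60 + 17) × 30 + 23 = 315533.
Minute boundaries passed: 175; those not divisible by 10: 175 − 17 = 158; dropped labels = 2 × 158 = 316.
Actual frame index = 315533 − 316 = 315217.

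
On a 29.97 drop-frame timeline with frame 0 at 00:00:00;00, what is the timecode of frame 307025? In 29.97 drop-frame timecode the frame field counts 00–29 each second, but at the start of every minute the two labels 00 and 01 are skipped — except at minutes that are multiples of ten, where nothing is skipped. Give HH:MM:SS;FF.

Ten DF minutes hold 17982 frames, so frame 307025 lies in block 17 (frames 305694–323675) with 1331 frames into that block.
The block's first minute is 1800 frames and the rest 1798 each; 1331 frames reaches minute 0, so 17 × 18 + 0 × 2 = 306 labels have been skipped so far.
Adding those back, label number 307025 + 306 = 307331 at 30 labels/s is 10244 s + 11 f = 2 h 50 min 44 s frame 11, i.e. 02:50:44;11.

02:50:44;11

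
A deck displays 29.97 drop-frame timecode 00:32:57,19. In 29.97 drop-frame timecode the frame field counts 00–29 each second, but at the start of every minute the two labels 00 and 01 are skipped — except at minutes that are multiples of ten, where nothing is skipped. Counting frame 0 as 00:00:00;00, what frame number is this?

59271

As if non-drop at 30 labels/s: (0 × 3600 + 32 × 60 + 57) × 30 + 19 = 59329.
Minute boundaries passed: 32; those not divisible by 10: 32 − 3 = 29; dropped labels = 2 × 29 = 58.
Actual frame index = 59329 − 58 = 59271.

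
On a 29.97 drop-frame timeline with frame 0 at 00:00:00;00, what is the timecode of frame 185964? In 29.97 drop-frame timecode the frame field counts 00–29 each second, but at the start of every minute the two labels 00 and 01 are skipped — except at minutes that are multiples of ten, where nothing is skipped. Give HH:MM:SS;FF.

01:43:25;00

Ten DF minutes hold 17982 frames, so frame 185964 lies in block 10 (frames 179820–197801) with 6144 frames into that block.
The block's first minute is 1800 frames and the rest 1798 each; 6144 frames reaches minute 3, so 10 × 18 + 3 × 2 = 186 labels have been skipped so far.
Adding those back, label number 185964 + 186 = 186150 at 30 labels/s is 6205 s + 0 f = 1 h 43 min 25 s frame 0, i.e. 01:43:25;00.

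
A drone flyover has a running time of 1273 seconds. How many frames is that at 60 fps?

Frames = 1273 × 60 = 76380.

76380 frames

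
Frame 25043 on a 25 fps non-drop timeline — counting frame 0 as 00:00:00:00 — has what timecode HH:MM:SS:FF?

25043 ÷ 25 = 1001 full seconds, remainder 18 frames.
1001 s = 0 h 16 min 41 s.
Timecode: 00:16:41:18.

00:16:41:18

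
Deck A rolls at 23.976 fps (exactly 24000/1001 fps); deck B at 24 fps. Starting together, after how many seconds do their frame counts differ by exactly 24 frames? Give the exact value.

1001 seconds

The gap grows by |24 − 24000/1001| = 24/1001 frames per second.
Time for a 24-frame gap: 24 ÷ (24/1001) = 1001 s.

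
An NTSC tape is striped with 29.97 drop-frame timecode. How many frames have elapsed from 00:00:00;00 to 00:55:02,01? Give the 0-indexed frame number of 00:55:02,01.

Complete 10-minute blocks: 5, each 17982 frames → 89910.
Remaining 5 whole minutes in the current block: 1800 + 4 × 1798 = 8992 frames.
Within the current minute: 2 × 30 + 1 − 2 = 59 (labels ;00/;01 skipped at this minute). Total = 89910 + 8992 + 59 = 98961.

98961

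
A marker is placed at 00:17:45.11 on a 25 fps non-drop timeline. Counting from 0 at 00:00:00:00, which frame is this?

Total seconds to the label: (0 × 3600 + 17 × 60 + 45) = 1065.
Frame index = 1065 × 25 + 11 = 26636.

26636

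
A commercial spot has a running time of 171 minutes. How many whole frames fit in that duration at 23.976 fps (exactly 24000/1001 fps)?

245994 frames

171 min = 10260 s.
Frames = 10260 × 24000/1001 = 246240000/1001 ≈ 245994.0060.
Complete frames: 245994.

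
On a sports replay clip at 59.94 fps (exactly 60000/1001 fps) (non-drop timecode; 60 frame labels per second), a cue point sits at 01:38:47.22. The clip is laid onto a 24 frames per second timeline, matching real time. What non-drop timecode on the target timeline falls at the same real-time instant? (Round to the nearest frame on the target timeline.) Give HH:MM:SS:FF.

01:38:53:07

Source frame index: (1×3600 + 38×60 + 47) × 60 + 22 = 355642.
Real time: 355642 / (60000/1001) = 177998821/30000 s.
Target frame: (177998821/30000) × (24) = 177998821/1250 ≈ 142399.057 → 142399.
At 24 labels/s: frame 142399 → 01:38:53:07.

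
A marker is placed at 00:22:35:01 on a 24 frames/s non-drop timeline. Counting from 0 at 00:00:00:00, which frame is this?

frame 32521

Total seconds to the label: (0 × 3600 + 22 × 60 + 35) = 1355.
Frame index = 1355 × 24 + 1 = 32521.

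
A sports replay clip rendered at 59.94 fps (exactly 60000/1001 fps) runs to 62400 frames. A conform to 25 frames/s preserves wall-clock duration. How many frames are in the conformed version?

26026 frames

Target frames = source frames × (target rate / source rate) = 62400 × (25)/(60000/1001) = 62400 × 1001/2400 = 26026.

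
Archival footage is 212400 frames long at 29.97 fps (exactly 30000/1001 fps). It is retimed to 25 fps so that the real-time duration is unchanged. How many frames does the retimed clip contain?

177177 frames

Target frames = source frames × (target rate / source rate) = 212400 × (25)/(30000/1001) = 212400 × 1001/1200 = 177177.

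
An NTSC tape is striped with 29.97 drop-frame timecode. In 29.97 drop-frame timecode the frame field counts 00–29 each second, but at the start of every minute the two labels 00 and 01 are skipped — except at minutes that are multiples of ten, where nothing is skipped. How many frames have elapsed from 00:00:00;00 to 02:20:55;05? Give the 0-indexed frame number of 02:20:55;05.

As if non-drop at 30 labels/s: (2 × 3600 + 20 × 60 + 55) × 30 + 5 = 253655.
Minute boundaries passed: 140; those not divisible by 10: 140 − 14 = 126; dropped labels = 2 × 126 = 252.
Actual frame index = 253655 − 252 = 253403.

253403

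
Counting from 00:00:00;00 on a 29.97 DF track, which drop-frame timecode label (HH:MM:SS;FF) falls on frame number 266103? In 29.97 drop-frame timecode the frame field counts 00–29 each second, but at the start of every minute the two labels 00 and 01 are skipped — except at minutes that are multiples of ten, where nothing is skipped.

02:27:58;29

Ten DF minutes hold 17982 frames, so frame 266103 lies in block 14 (frames 251748–269729) with 14355 frames into that block.
The block's first minute is 1800 frames and the rest 1798 each; 14355 frames reaches minute 7, so 14 × 18 + 7 × 2 = 266 labels have been skipped so far.
Adding those back, label number 266103 + 266 = 266369 at 30 labels/s is 8878 s + 29 f = 2 h 27 min 58 s frame 29, i.e. 02:27:58;29.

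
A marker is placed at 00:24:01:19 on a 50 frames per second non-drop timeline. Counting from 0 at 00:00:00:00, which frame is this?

Total seconds to the label: (0 × 3600 + 24 × 60 + 1) = 1441.
Frame index = 1441 × 50 + 19 = 72069.

72069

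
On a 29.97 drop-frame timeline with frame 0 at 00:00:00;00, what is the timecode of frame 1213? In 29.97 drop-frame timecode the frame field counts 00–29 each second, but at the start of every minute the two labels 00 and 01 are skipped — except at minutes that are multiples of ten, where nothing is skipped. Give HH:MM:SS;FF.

00:00:40;13

Each 10-minute DF block holds 10 × 60 × 30 − 9 × 2 = 17982 frames. 1213 ÷ 17982 → 0 full blocks, remainder 1213.
Within the partial block the first minute is 1800 frames and each further minute 1798, so 0 further minute boundaries passed. Total skipped labels = 18 × 0 + 2 × 0 = 0.
Non-drop label index = 1213 + 0 = 1213; at 30 labels/s that is 00:00:40:13, i.e. DF 00:00:40;13.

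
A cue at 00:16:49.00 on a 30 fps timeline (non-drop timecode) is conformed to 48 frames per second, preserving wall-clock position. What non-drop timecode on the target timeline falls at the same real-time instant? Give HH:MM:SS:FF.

00:16:49:00

Source frame index: (0×3600 + 16×60 + 49) × 30 + 0 = 30270.
Real time: 30270 / (30) = 1009 s.
Target frame: (1009) × (48) = 48432.
At 48 labels/s: frame 48432 → 00:16:49:00.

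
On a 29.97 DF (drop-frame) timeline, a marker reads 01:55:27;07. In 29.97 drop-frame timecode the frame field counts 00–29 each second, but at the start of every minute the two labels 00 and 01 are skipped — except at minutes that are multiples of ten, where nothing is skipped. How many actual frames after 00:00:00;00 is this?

As if non-drop at 30 labels/s: (1 × 3600 + 55 × 60 + 27) × 30 + 7 = 207817.
Minute boundaries passed: 115; those not divisible by 10: 115 − 11 = 104; dropped labels = 2 × 104 = 208.
Actual frame index = 207817 − 208 = 207609.

207609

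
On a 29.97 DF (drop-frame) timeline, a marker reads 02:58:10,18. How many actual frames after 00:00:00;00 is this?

As if non-drop at 30 labels/s: (2 × 3600 + 58 × 60 + 10) × 30 + 18 = 320718.
Minute boundaries passed: 178; those not divisible by 10: 178 − 17 = 161; dropped labels = 2 × 161 = 322.
Actual frame index = 320718 − 322 = 320396.

320396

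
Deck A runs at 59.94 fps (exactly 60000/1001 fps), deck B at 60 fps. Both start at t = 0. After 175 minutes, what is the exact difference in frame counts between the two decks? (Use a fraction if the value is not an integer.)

175 min = 10500 s.
A emits 60000/1001 × 10500 = 90000000/143 frames; B emits 60 × 10500 = 630000.
Difference = 90000/143 frames (≈ 629.3706); B is ahead of A.

90000/143 frames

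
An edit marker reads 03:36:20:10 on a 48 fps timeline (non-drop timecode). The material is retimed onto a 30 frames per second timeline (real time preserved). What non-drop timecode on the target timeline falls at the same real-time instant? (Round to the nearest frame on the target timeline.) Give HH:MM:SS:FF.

03:36:20:06

Source frame index: (3×3600 + 36×60 + 20) × 48 + 10 = 623050.
Real time: 623050 / (48) = 311525/24 s.
Target frame: (311525/24) × (30) = 1557625/4 ≈ 389406.250 → 389406.
At 30 labels/s: frame 389406 → 03:36:20:06.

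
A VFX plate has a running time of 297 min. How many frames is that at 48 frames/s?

855360 frames

297 min = 17820 s.
Frames = 17820 × 48 = 855360.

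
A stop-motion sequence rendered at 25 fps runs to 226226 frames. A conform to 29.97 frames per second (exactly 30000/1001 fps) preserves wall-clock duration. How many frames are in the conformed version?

Target frames = source frames × (target rate / source rate) = 226226 × (30000/1001)/(25) = 226226 × 1200/1001 = 271200.

271200 frames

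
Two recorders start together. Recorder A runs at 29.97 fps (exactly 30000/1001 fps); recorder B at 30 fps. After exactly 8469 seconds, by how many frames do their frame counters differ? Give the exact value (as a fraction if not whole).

A emits 30000/1001 × 8469 = 254070000/1001 frames; B emits 30 × 8469 = 254070.
Difference = 254070/1001 frames (≈ 253.8162); B is ahead of A.

254070/1001 frames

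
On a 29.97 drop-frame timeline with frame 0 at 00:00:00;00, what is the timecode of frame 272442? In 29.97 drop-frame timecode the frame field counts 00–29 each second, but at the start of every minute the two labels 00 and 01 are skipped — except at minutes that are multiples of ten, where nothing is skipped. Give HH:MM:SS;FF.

Each 10-minute DF block holds 10 × 60 × 30 − 9 × 2 = 17982 frames. 272442 ÷ 17982 → 15 full blocks, remainder 2712.
Within the partial block the first minute is 1800 frames and each further minute 1798, so 1 further minute boundary passed. Total skipped labels = 18 × 15 + 2 × 1 = 272.
Non-drop label index = 272442 + 272 = 272714; at 30 labels/s that is 02:31:30:14, i.e. DF 02:31:30;14.

02:31:30;14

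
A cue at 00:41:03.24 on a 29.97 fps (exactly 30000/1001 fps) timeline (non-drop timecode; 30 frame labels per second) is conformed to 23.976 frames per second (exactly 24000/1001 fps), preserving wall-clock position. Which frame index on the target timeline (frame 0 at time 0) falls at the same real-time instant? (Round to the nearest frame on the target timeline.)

frame 59131

Source frame index: (0×3600 + 41×60 + 3) × 30 + 24 = 73914.
Real time: 73914 / (30000/1001) = 12331319/5000 s.
Target frame: (12331319/5000) × (24000/1001) = 295656/5 ≈ 59131.200 → 59131.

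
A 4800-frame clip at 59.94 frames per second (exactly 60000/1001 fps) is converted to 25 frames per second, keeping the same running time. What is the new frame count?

2002 frames

Target frames = source frames × (target rate / source rate) = 4800 × (25)/(60000/1001) = 4800 × 1001/2400 = 2002.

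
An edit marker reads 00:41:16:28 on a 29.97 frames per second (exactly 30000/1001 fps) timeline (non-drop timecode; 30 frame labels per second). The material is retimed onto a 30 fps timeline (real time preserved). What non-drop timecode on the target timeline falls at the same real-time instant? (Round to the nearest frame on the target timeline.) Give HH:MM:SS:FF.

Source frame index: (0×3600 + 41×60 + 16) × 30 + 28 = 74308.
Real time: 74308 / (30000/1001) = 18595577/7500 s.
Target frame: (18595577/7500) × (30) = 18595577/250 ≈ 74382.308 → 74382.
At 30 labels/s: frame 74382 → 00:41:19:12.

00:41:19:12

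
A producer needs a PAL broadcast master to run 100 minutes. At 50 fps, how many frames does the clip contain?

100 min = 6000 s.
Frames = 6000 × 50 = 300000.

300000 frames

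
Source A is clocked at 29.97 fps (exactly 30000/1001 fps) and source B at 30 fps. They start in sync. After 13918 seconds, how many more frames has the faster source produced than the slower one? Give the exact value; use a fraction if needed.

A emits 30000/1001 × 13918 = 417540000/1001 frames; B emits 30 × 13918 = 417540.
Difference = 417540/1001 frames (≈ 417.1229); B is ahead of A.

417540/1001 frames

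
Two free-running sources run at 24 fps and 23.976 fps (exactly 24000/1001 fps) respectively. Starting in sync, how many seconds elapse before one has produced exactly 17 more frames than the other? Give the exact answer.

The gap grows by |24000/1001 − 24| = 24/1001 frames per second.
Time for a 17-frame gap: 17 ÷ (24/1001) = 17017/24 s.

17017/24 seconds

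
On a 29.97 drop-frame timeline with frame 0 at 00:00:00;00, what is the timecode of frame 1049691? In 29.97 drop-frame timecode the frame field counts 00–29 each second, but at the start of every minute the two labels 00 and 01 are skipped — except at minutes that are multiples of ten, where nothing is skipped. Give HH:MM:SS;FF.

09:43:44;21

Ten DF minutes hold 17982 frames, so frame 1049691 lies in block 58 (frames 1042956–1060937) with 6735 frames into that block.
The block's first minute is 1800 frames and the rest 1798 each; 6735 frames reaches minute 3, so 58 × 18 + 3 × 2 = 1050 labels have been skipped so far.
Adding those back, label number 1049691 + 1050 = 1050741 at 30 labels/s is 35024 s + 21 f = 9 h 43 min 44 s frame 21, i.e. 09:43:44;21.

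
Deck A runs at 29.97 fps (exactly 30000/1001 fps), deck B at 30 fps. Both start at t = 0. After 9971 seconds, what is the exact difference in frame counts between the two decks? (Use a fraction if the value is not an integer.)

A emits 30000/1001 × 9971 = 23010000/77 frames; B emits 30 × 9971 = 299130.
Difference = 23010/77 frames (≈ 298.8312); B is ahead of A.

23010/77 frames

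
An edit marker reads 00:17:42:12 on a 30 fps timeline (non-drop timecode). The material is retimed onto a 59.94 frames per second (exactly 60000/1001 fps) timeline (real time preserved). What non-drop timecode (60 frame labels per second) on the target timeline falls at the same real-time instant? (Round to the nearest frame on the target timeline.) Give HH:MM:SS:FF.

Source frame index: (0×3600 + 17×60 + 42) × 30 + 12 = 31872.
Real time: 31872 / (30) = 5312/5 s.
Target frame: (5312/5) × (60000/1001) = 63744000/1001 ≈ 63680.320 → 63680.
At 60 labels/s: frame 63680 → 00:17:41:20.

00:17:41:20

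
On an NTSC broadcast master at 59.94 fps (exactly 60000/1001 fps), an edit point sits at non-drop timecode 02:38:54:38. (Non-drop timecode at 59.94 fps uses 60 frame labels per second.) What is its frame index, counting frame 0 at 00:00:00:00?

frame 572078

Total seconds to the label: (2 × 3600 + 38 × 60 + 54) = 9534.
Frame index = 9534 × 60 + 38 = 572078.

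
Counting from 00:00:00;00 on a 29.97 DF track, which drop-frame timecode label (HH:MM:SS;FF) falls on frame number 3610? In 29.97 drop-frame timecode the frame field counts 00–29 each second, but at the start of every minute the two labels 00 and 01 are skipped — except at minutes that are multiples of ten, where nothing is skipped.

Ten DF minutes hold 17982 frames, so frame 3610 lies in block 0 (frames 0–17981) with 3610 frames into that block.
The block's first minute is 1800 frames and the rest 1798 each; 3610 frames reaches minute 2, so 0 × 18 + 2 × 2 = 4 labels have been skipped so far.
Adding those back, label number 3610 + 4 = 3614 at 30 labels/s is 120 s + 14 f = 0 h 2 min 0 s frame 14, i.e. 00:02:00;14.

00:02:00;14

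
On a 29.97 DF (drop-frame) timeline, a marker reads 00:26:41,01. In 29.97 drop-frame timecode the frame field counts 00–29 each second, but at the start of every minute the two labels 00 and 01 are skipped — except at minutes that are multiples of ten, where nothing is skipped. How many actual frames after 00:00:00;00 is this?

47983

Complete 10-minute blocks: 2, each 17982 frames → 35964.
Remaining 6 whole minutes in the current block: 1800 + 5 × 1798 = 10790 frames.
Within the current minute: 41 × 30 + 1 − 2 = 1229 (labels ;00/;01 skipped at this minute). Total = 35964 + 10790 + 1229 = 47983.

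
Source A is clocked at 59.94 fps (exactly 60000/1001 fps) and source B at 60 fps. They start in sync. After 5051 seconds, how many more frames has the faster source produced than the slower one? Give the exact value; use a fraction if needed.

303060/1001 frames

A emits 60000/1001 × 5051 = 303060000/1001 frames; B emits 60 × 5051 = 303060.
Difference = 303060/1001 frames (≈ 302.7572); B is ahead of A.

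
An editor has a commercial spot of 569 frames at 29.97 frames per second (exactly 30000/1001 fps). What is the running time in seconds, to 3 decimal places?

18.986 seconds

Running time = 569 × 1001/30000 = 569569/30000 s ≈ 18.986 s.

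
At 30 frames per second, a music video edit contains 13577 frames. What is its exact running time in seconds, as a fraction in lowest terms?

13577/30 seconds

Running time = 13577 ÷ (30) = 13577 × 1/30 = 13577/30 s.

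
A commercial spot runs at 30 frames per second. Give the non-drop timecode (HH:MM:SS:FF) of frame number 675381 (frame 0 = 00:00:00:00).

675381 ÷ 30 = 22512 full seconds, remainder 21 frames.
22512 s = 6 h 15 min 12 s.
Timecode: 06:15:12:21.

06:15:12:21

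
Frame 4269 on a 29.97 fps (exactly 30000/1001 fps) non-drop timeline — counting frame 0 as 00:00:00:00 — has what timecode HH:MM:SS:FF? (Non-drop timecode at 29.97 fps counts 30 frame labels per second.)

00:02:22:09

4269 ÷ 30 = 142 full seconds, remainder 9 frames.
142 s = 0 h 2 min 22 s.
Timecode: 00:02:22:09.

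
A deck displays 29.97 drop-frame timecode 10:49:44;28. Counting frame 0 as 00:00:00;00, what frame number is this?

1168378

Complete 10-minute blocks: 64, each 17982 frames → 1150848.
Remaining 9 whole minutes in the current block: 1800 + 8 × 1798 = 16184 frames.
Within the current minute: 44 × 30 + 28 − 2 = 1346 (labels ;00/;01 skipped at this minute). Total = 1150848 + 16184 + 1346 = 1168378.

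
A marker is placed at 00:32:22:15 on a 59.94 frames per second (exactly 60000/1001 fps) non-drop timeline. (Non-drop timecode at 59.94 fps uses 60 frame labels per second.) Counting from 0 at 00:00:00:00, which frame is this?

Total seconds to the label: (0 × 3600 + 32 × 60 + 22) = 1942.
Frame index = 1942 × 60 + 15 = 116535.

frame 116535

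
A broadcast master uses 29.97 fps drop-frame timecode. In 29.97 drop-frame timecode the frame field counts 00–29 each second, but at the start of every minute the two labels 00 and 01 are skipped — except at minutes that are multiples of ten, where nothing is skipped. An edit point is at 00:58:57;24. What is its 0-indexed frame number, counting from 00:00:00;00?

As if non-drop at 30 labels/s: (0 × 3600 + 58 × 60 + 57) × 30 + 24 = 106134.
Minute boundaries passed: 58; those not divisible by 10: 58 − 5 = 53; dropped labels = 2 × 53 = 106.
Actual frame index = 106134 − 106 = 106028.

106028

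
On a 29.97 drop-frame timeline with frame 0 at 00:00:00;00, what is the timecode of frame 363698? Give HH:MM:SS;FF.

03:22:15;12

Each 10-minute DF block holds 10 × 60 × 30 − 9 × 2 = 17982 frames. 363698 ÷ 17982 → 20 full blocks, remainder 4058.
Within the partial block the first minute is 1800 frames and each further minute 1798, so 2 further minute boundaries passed. Total skipped labels = 18 × 20 + 2 × 2 = 364.
Non-drop label index = 363698 + 364 = 364062; at 30 labels/s that is 03:22:15:12, i.e. DF 03:22:15;12.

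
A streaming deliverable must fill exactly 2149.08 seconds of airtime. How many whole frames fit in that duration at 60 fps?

128944 frames

Frames = 2149.08 × 60 = 644724/5 ≈ 128944.8000.
Complete frames: 128944.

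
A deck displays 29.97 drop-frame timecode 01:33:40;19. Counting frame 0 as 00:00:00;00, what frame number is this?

Complete 10-minute blocks: 9, each 17982 frames → 161838.
Remaining 3 whole minutes in the current block: 1800 + 2 × 1798 = 5396 frames.
Within the current minute: 40 × 30 + 19 − 2 = 1217 (labels ;00/;01 skipped at this minute). Total = 161838 + 5396 + 1217 = 168451.

168451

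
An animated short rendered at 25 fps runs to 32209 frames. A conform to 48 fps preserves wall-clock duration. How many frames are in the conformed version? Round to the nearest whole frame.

61841 frames

Frames at target rate = 32209 × (48) / (25) = 1546032/25 ≈ 61841.280.
Nearest whole frame: 61841.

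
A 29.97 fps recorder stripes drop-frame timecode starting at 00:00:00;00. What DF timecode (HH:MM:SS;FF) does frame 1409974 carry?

13:04:06;06

Ten DF minutes hold 17982 frames, so frame 1409974 lies in block 78 (frames 1402596–1420577) with 7378 frames into that block.
The block's first minute is 1800 frames and the rest 1798 each; 7378 frames reaches minute 4, so 78 × 18 + 4 × 2 = 1412 labels have been skipped so far.
Adding those back, label number 1409974 + 1412 = 1411386 at 30 labels/s is 47046 s + 6 f = 13 h 4 min 6 s frame 6, i.e. 13:04:06;06.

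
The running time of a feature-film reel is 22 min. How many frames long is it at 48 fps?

22 min = 1320 s.
Frames = 1320 × 48 = 63360.

63360 frames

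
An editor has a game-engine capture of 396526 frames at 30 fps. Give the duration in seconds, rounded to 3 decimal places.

13217.533 seconds

Running time = 396526 × 1/30 = 198263/15 s ≈ 13217.533 s.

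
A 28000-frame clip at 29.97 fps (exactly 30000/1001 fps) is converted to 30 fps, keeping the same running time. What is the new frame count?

Target frames = source frames × (target rate / source rate) = 28000 × (30)/(30000/1001) = 28000 × 1001/1000 = 28028.

28028 frames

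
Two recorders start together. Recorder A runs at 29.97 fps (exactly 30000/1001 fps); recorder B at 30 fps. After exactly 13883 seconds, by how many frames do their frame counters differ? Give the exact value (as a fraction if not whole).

A emits 30000/1001 × 13883 = 416490000/1001 frames; B emits 30 × 13883 = 416490.
Difference = 416490/1001 frames (≈ 416.0739); B is ahead of A.

416490/1001 frames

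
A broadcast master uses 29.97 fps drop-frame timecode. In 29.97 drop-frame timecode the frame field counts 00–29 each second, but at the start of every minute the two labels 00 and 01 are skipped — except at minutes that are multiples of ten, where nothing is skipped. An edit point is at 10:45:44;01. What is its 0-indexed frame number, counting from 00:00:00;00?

Complete 10-minute blocks: 64, each 17982 frames → 1150848.
Remaining 5 whole minutes in the current block: 1800 + 4 × 1798 = 8992 frames.
Within the current minute: 44 × 30 + 1 − 2 = 1319 (labels ;00/;01 skipped at this minute). Total = 1150848 + 8992 + 1319 = 1161159.

1161159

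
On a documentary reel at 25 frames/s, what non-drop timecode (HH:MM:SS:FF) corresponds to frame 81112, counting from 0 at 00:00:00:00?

00:54:04:12

81112 ÷ 25 = 3244 full seconds, remainder 12 frames.
3244 s = 0 h 54 min 4 s.
Timecode: 00:54:04:12.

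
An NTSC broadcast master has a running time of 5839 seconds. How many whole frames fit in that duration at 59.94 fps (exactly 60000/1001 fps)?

Frames = 5839 × 60000/1001 = 350340000/1001 ≈ 349990.0100.
Complete frames: 349990.

349990 frames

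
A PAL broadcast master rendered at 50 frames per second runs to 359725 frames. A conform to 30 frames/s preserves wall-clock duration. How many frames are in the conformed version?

215835 frames

Frames at target rate = 359725 × (30) / (50) = 215835.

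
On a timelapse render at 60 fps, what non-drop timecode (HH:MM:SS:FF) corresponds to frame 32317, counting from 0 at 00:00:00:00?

00:08:58:37

32317 ÷ 60 = 538 full seconds, remainder 37 frames.
538 s = 0 h 8 min 58 s.
Timecode: 00:08:58:37.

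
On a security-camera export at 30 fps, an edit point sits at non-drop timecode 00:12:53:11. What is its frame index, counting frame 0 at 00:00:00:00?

Total seconds to the label: (0 × 3600 + 12 × 60 + 53) = 773.
Frame index = 773 × 30 + 11 = 23201.

23201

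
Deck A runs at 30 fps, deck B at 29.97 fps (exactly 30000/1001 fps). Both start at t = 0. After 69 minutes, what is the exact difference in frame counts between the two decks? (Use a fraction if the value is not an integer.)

124200/1001 frames

69 min = 4140 s.
A emits 30 × 4140 = 124200 frames; B emits 30000/1001 × 4140 = 124200000/1001.
Difference = 124200/1001 frames (≈ 124.0759); B is behind A.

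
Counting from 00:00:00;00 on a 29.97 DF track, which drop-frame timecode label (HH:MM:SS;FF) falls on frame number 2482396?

23:00:29;10

Each 10-minute DF block holds 10 × 60 × 30 − 9 × 2 = 17982 frames. 2482396 ÷ 17982 → 138 full blocks, remainder 880.
Within the partial block the first minute is 1800 frames and each further minute 1798, so 0 further minute boundaries passed. Total skipped labels = 18 × 138 + 2 × 0 = 2484.
Non-drop label index = 2482396 + 2484 = 2484880; at 30 labels/s that is 23:00:29:10, i.e. DF 23:00:29;10.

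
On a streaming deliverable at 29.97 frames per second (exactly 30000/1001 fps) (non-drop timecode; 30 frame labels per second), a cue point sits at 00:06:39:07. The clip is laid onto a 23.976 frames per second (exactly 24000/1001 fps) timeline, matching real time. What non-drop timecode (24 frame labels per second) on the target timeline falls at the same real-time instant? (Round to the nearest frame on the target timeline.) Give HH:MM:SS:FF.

Source frame index: (0×3600 + 6×60 + 39) × 30 + 7 = 11977.
Real time: 11977 / (30000/1001) = 11988977/30000 s.
Target frame: (11988977/30000) × (24000/1001) = 47908/5 ≈ 9581.600 → 9582.
At 24 labels/s: frame 9582 → 00:06:39:06.

00:06:39:06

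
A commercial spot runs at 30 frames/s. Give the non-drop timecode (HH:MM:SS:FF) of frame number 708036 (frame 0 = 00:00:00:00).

708036 ÷ 30 = 23601 full seconds, remainder 6 frames.
23601 s = 6 h 33 min 21 s.
Timecode: 06:33:21:06.

06:33:21:06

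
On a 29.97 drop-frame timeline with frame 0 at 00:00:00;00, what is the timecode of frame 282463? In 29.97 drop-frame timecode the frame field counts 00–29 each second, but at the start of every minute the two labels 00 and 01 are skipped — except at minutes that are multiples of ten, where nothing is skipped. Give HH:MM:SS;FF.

02:37:04;27

Ten DF minutes hold 17982 frames, so frame 282463 lies in block 15 (frames 269730–287711) with 12733 frames into that block.
The block's first minute is 1800 frames and the rest 1798 each; 12733 frames reaches minute 7, so 15 × 18 + 7 × 2 = 284 labels have been skipped so far.
Adding those back, label number 282463 + 284 = 282747 at 30 labels/s is 9424 s + 27 f = 2 h 37 min 4 s frame 27, i.e. 02:37:04;27.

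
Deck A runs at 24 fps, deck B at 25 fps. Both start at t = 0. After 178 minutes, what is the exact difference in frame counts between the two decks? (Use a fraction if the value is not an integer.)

10680 frames

178 min = 10680 s.
A emits 24 × 10680 = 256320 frames; B emits 25 × 10680 = 267000.
Difference = 10680 frames; B is ahead of A.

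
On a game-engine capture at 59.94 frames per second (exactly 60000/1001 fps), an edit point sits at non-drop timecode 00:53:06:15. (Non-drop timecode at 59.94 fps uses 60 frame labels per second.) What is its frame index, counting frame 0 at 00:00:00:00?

Total seconds to the label: (0 × 3600 + 53 × 60 + 6) = 3186.
Frame index = 3186 × 60 + 15 = 191175.

frame 191175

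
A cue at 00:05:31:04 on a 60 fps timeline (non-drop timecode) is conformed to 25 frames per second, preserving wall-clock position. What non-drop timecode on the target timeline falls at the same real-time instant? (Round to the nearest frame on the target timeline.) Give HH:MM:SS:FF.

00:05:31:02

Source frame index: (0×3600 + 5×60 + 31) × 60 + 4 = 19864.
Real time: 19864 / (60) = 4966/15 s.
Target frame: (4966/15) × (25) = 24830/3 ≈ 8276.667 → 8277.
At 25 labels/s: frame 8277 → 00:05:31:02.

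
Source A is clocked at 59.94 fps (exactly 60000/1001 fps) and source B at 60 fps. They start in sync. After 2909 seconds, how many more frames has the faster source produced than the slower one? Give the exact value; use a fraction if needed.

A emits 60000/1001 × 2909 = 174540000/1001 frames; B emits 60 × 2909 = 174540.
Difference = 174540/1001 frames (≈ 174.3656); B is ahead of A.

174540/1001 frames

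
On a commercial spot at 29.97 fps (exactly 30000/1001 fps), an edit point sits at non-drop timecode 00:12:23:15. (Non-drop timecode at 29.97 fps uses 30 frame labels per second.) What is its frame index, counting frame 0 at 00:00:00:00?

Total seconds to the label: (0 × 3600 + 12 × 60 + 23) = 743.
Frame index = 743 × 30 + 15 = 22305.

22305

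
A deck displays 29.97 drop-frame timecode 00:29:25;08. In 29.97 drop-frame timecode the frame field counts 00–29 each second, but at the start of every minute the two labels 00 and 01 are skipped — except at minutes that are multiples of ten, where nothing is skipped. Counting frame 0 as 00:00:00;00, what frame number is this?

Complete 10-minute blocks: 2, each 17982 frames → 35964.
Remaining 9 whole minutes in the current block: 1800 + 8 × 1798 = 16184 frames.
Within the current minute: 25 × 30 + 8 − 2 = 756 (labels ;00/;01 skipped at this minute). Total = 35964 + 16184 + 756 = 52904.

52904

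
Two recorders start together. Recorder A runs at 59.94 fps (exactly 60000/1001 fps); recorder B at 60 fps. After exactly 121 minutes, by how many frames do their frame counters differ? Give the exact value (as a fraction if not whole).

121 min = 7260 s.
A emits 60000/1001 × 7260 = 39600000/91 frames; B emits 60 × 7260 = 435600.
Difference = 39600/91 frames (≈ 435.1648); B is ahead of A.

39600/91 frames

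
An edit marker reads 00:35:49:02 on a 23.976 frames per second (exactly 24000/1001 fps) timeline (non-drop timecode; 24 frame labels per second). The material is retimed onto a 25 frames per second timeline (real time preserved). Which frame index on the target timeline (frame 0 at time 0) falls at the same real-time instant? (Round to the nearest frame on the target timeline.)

Source frame index: (0×3600 + 35×60 + 49) × 24 + 2 = 51578.
Real time: 51578 / (24000/1001) = 25814789/12000 s.
Target frame: (25814789/12000) × (25) = 25814789/480 ≈ 53780.810 → 53781.

frame 53781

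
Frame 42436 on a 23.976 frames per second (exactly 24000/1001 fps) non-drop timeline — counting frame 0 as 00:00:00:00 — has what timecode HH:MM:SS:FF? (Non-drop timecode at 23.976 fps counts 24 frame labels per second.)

00:29:28:04

42436 ÷ 24 = 1768 full seconds, remainder 4 frames.
1768 s = 0 h 29 min 28 s.
Timecode: 00:29:28:04.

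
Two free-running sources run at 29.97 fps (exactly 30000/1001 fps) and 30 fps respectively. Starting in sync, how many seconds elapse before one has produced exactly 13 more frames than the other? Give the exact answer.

The gap grows by |30 − 30000/1001| = 30/1001 frames per second.
Time for a 13-frame gap: 13 ÷ (30/1001) = 13013/30 s.

13013/30 seconds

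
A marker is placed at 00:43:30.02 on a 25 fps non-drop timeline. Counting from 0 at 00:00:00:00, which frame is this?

Total seconds to the label: (0 × 3600 + 43 × 60 + 30) = 2610.
Frame index = 2610 × 25 + 2 = 65252.

frame 65252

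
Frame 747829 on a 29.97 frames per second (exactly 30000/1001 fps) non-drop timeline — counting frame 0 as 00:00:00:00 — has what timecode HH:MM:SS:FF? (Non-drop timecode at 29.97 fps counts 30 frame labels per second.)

747829 ÷ 30 = 24927 full seconds, remainder 19 frames.
24927 s = 6 h 55 min 27 s.
Timecode: 06:55:27:19.

06:55:27:19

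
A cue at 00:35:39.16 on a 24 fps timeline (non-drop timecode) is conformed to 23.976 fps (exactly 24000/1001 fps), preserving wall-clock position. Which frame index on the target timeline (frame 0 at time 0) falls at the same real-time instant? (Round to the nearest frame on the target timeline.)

Source frame index: (0×3600 + 35×60 + 39) × 24 + 16 = 51352.
Real time: 51352 / (24) = 6419/3 s.
Target frame: (6419/3) × (24000/1001) = 7336000/143 ≈ 51300.699 → 51301.

frame 51301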